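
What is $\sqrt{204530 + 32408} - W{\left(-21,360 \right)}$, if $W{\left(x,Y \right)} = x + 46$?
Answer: $-25 + 13 \sqrt{1402} \approx 461.76$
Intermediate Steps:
$W{\left(x,Y \right)} = 46 + x$
$\sqrt{204530 + 32408} - W{\left(-21,360 \right)} = \sqrt{204530 + 32408} - \left(46 - 21\right) = \sqrt{236938} - 25 = 13 \sqrt{1402} - 25 = -25 + 13 \sqrt{1402}$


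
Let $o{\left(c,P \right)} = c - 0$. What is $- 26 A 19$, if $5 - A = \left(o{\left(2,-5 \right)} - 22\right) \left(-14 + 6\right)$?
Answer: $76570$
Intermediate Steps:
$o{\left(c,P \right)} = c$ ($o{\left(c,P \right)} = c + 0 = c$)
$A = -155$ ($A = 5 - \left(2 - 22\right) \left(-14 + 6\right) = 5 - \left(-20\right) \left(-8\right) = 5 - 160 = -155$)
$- 26 A 19 = \left(-26\right) \left(-155\right) 19 = 4030 \cdot 19 = 76570$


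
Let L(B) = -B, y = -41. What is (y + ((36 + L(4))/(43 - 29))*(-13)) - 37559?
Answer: -263408/7 ≈ -37630.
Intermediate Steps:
(y + ((36 + L(4))/(43 - 29))*(-13)) - 37559 = (-41 + ((36 - 1*4)/(43 - 29))*(-13)) - 37559 = (-41 + ((36 - 4)/14)*(-13)) - 37559 = (-41 + (32*(1/14))*(-13)) - 37559 = (-41 + (16/7)*(-13)) - 37559 = (-41 - 208/7) - 37559 = -495/7 - 37559 = -263408/7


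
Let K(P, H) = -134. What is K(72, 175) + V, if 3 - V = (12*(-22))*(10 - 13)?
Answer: -923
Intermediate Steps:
V = -789 (V = 3 - 12*(-22)*(10 - 13) = 3 - (-264)*(-3) = 3 - 1*792 = 3 - 792 = -789)
K(72, 175) + V = -134 - 789 = -923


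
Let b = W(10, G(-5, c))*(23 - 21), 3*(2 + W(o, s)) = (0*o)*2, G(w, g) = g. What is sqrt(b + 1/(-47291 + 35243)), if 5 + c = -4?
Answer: I*sqrt(36289329)/3012 ≈ 2.0*I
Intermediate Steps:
c = -9 (c = -5 - 4 = -9)
W(o, s) = -2 (W(o, s) = -2 + ((0*o)*2)/3 = -2 + (0*2)/3 = -2 + (1/3)*0 = -2 + 0 = -2)
b = -4 (b = -2*(23 - 21) = -2*2 = -4)
sqrt(b + 1/(-47291 + 35243)) = sqrt(-4 + 1/(-47291 + 35243)) = sqrt(-4 + 1/(-12048)) = sqrt(-4 - 1/12048) = sqrt(-48193/12048) = I*sqrt(36289329)/3012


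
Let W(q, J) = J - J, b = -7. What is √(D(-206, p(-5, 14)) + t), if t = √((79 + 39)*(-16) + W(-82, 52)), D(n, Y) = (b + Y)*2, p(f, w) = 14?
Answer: √(14 + 4*I*√118) ≈ 5.4613 + 3.9781*I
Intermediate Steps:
W(q, J) = 0
D(n, Y) = -14 + 2*Y (D(n, Y) = (-7 + Y)*2 = -14 + 2*Y)
t = 4*I*√118 (t = √((79 + 39)*(-16) + 0) = √(118*(-16) + 0) = √(-1888 + 0) = √(-1888) = 4*I*√118 ≈ 43.451*I)
√(D(-206, p(-5, 14)) + t) = √((-14 + 2*14) + 4*I*√118) = √((-14 + 28) + 4*I*√118) = √(14 + 4*I*√118)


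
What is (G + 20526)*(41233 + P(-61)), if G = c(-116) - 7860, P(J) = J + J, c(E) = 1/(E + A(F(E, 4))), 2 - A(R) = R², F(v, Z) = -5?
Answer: 72378916603/139 ≈ 5.2071e+8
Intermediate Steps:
A(R) = 2 - R²
c(E) = 1/(-23 + E) (c(E) = 1/(E + (2 - 1*(-5)²)) = 1/(E + (2 - 1*25)) = 1/(E + (2 - 25)) = 1/(E - 23) = 1/(-23 + E))
P(J) = 2*J
G = -1092541/139 (G = 1/(-23 - 116) - 7860 = 1/(-139) - 7860 = -1/139 - 7860 = -1092541/139 ≈ -7860.0)
(G + 20526)*(41233 + P(-61)) = (-1092541/139 + 20526)*(41233 + 2*(-61)) = 1760573*(41233 - 122)/139 = (1760573/139)*41111 = 72378916603/139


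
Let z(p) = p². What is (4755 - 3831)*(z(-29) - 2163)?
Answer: -1221528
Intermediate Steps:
(4755 - 3831)*(z(-29) - 2163) = (4755 - 3831)*((-29)² - 2163) = 924*(841 - 2163) = 924*(-1322) = -1221528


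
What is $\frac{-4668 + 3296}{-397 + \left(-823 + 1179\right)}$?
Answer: $\frac{1372}{41} \approx 33.463$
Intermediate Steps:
$\frac{-4668 + 3296}{-397 + \left(-823 + 1179\right)} = - \frac{1372}{-397 + 356} = - \frac{1372}{-41} = \left(-1372\right) \left(- \frac{1}{41}\right) = \frac{1372}{41}$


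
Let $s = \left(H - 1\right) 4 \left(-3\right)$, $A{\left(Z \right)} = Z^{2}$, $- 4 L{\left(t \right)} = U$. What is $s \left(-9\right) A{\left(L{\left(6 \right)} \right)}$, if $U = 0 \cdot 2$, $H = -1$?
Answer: $0$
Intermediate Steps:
$U = 0$
$L{\left(t \right)} = 0$ ($L{\left(t \right)} = \left(- \frac{1}{4}\right) 0 = 0$)
$s = 24$ ($s = \left(-1 - 1\right) 4 \left(-3\right) = \left(-2\right) 4 \left(-3\right) = \left(-8\right) \left(-3\right) = 24$)
$s \left(-9\right) A{\left(L{\left(6 \right)} \right)} = 24 \left(-9\right) 0^{2} = \left(-216\right) 0 = 0$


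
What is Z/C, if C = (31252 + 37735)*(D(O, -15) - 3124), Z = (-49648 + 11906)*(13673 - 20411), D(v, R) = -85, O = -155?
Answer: -254305596/221379283 ≈ -1.1487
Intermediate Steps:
Z = 254305596 (Z = -37742*(-6738) = 254305596)
C = -221379283 (C = (31252 + 37735)*(-85 - 3124) = 68987*(-3209) = -221379283)
Z/C = 254305596/(-221379283) = 254305596*(-1/221379283) = -254305596/221379283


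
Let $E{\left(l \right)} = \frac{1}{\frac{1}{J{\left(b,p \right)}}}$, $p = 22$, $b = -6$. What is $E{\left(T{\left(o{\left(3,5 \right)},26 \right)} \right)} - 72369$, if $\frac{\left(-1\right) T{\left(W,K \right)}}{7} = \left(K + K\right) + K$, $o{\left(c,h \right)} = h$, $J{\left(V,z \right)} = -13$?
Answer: $-72382$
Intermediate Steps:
$T{\left(W,K \right)} = - 21 K$ ($T{\left(W,K \right)} = - 7 \left(\left(K + K\right) + K\right) = - 7 \left(2 K + K\right) = - 7 \cdot 3 K = - 21 K$)
$E{\left(l \right)} = -13$ ($E{\left(l \right)} = \frac{1}{\frac{1}{-13}} = \frac{1}{- \frac{1}{13}} = -13$)
$E{\left(T{\left(o{\left(3,5 \right)},26 \right)} \right)} - 72369 = -13 - 72369 = -72382$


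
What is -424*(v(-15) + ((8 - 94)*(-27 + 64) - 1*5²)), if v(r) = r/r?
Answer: 1359344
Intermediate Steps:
v(r) = 1
-424*(v(-15) + ((8 - 94)*(-27 + 64) - 1*5²)) = -424*(1 + ((8 - 94)*(-27 + 64) - 1*5²)) = -424*(1 + (-86*37 - 1*25)) = -424*(1 + (-3182 - 25)) = -424*(1 - 3207) = -424*(-3206) = 1359344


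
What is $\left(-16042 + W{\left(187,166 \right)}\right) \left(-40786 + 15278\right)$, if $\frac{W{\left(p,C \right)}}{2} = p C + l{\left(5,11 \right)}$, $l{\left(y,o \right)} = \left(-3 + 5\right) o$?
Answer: $-1175561688$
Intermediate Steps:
$l{\left(y,o \right)} = 2 o$
$W{\left(p,C \right)} = 44 + 2 C p$ ($W{\left(p,C \right)} = 2 \left(p C + 2 \cdot 11\right) = 2 \left(C p + 22\right) = 2 \left(22 + C p\right) = 44 + 2 C p$)
$\left(-16042 + W{\left(187,166 \right)}\right) \left(-40786 + 15278\right) = \left(-16042 + \left(44 + 2 \cdot 166 \cdot 187\right)\right) \left(-40786 + 15278\right) = \left(-16042 + \left(44 + 62084\right)\right) \left(-25508\right) = \left(-16042 + 62128\right) \left(-25508\right) = 46086 \left(-25508\right) = -1175561688$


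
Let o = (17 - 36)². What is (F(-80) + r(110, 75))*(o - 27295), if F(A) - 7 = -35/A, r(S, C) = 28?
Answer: -7635789/8 ≈ -9.5447e+5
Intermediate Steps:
F(A) = 7 - 35/A
o = 361 (o = (-19)² = 361)
(F(-80) + r(110, 75))*(o - 27295) = ((7 - 35/(-80)) + 28)*(361 - 27295) = ((7 - 35*(-1/80)) + 28)*(-26934) = ((7 + 7/16) + 28)*(-26934) = (119/16 + 28)*(-26934) = (567/16)*(-26934) = -7635789/8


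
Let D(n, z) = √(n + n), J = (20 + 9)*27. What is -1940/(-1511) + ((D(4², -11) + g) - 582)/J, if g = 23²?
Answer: 1438937/1183113 + 4*√2/783 ≈ 1.2235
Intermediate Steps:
J = 783 (J = 29*27 = 783)
g = 529
D(n, z) = √2*√n (D(n, z) = √(2*n) = √2*√n)
-1940/(-1511) + ((D(4², -11) + g) - 582)/J = -1940/(-1511) + ((√2*√(4²) + 529) - 582)/783 = -1940*(-1/1511) + ((√2*√16 + 529) - 582)*(1/783) = 1940/1511 + ((√2*4 + 529) - 582)*(1/783) = 1940/1511 + ((4*√2 + 529) - 582)*(1/783) = 1940/1511 + ((529 + 4*√2) - 582)*(1/783) = 1940/1511 + (-53 + 4*√2)*(1/783) = 1940/1511 + (-53/783 + 4*√2/783) = 1438937/1183113 + 4*√2/783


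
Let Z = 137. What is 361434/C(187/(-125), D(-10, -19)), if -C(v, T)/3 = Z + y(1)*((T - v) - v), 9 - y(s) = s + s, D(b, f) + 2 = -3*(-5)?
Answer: -7529875/15559 ≈ -483.96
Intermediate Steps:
D(b, f) = 13 (D(b, f) = -2 - 3*(-5) = -2 + 15 = 13)
y(s) = 9 - 2*s (y(s) = 9 - (s + s) = 9 - 2*s)
C(v, T) = -411 - 21*T + 42*v (C(v, T) = -3*(137 + (9 - 2*1)*((T - v) - v)) = -3*(137 + (9 - 2)*(T - 2*v)) = -3*(137 + 7*(T - 2*v)) = -3*(137 + (-14*v + 7*T)) = -3*(137 - 14*v + 7*T) = -411 - 21*T + 42*v)
361434/C(187/(-125), D(-10, -19)) = 361434/(-411 - 21*13 + 42*(187/(-125))) = 361434/(-411 - 273 + 42*(187*(-1/125))) = 361434/(-411 - 273 + 42*(-187/125)) = 361434/(-411 - 273 - 7854/125) = 361434/(-93354/125) = 361434*(-125/93354) = -7529875/15559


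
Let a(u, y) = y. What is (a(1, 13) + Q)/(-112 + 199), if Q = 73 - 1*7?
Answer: 79/87 ≈ 0.90805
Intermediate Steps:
Q = 66 (Q = 73 - 7 = 66)
(a(1, 13) + Q)/(-112 + 199) = (13 + 66)/(-112 + 199) = 79/87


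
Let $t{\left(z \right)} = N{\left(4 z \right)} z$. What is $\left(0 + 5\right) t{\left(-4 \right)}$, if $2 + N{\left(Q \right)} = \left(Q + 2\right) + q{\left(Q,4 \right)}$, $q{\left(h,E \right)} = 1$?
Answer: $300$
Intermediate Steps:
$N{\left(Q \right)} = 1 + Q$ ($N{\left(Q \right)} = -2 + \left(\left(Q + 2\right) + 1\right) = -2 + \left(\left(2 + Q\right) + 1\right) = -2 + \left(3 + Q\right) = 1 + Q$)
$t{\left(z \right)} = z \left(1 + 4 z\right)$ ($t{\left(z \right)} = \left(1 + 4 z\right) z = z \left(1 + 4 z\right)$)
$\left(0 + 5\right) t{\left(-4 \right)} = \left(0 + 5\right) \left(- 4 \left(1 + 4 \left(-4\right)\right)\right) = 5 \left(- 4 \left(1 - 16\right)\right) = 5 \left(\left(-4\right) \left(-15\right)\right) = 5 \cdot 60 = 300$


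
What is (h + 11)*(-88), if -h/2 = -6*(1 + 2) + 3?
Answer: -3608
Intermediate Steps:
h = 30 (h = -2*(-6*(1 + 2) + 3) = -2*(-6*3 + 3) = -2*(-18 + 3) = -2*(-15) = 30)
(h + 11)*(-88) = (30 + 11)*(-88) = 41*(-88) = -3608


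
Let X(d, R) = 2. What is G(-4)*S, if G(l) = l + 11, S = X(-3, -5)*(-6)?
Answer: -84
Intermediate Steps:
S = -12 (S = 2*(-6) = -12)
G(l) = 11 + l
G(-4)*S = (11 - 4)*(-12) = 7*(-12) = -84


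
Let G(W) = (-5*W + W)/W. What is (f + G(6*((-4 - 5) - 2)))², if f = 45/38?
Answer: 11449/1444 ≈ 7.9287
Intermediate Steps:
G(W) = -4 (G(W) = (-4*W)/W = -4)
f = 45/38 (f = 45*(1/38) = 45/38 ≈ 1.1842)
(f + G(6*((-4 - 5) - 2)))² = (45/38 - 4)² = (-107/38)² = 11449/1444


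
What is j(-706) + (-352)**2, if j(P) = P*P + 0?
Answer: 622340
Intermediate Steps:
j(P) = P**2 (j(P) = P**2 + 0 = P**2)
j(-706) + (-352)**2 = (-706)**2 + (-352)**2 = 498436 + 123904 = 622340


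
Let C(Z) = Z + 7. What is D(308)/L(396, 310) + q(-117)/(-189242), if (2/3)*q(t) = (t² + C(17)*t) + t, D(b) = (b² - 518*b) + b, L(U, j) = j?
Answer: -3046722821/14666255 ≈ -207.74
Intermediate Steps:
C(Z) = 7 + Z
D(b) = b² - 517*b
q(t) = 3*t²/2 + 75*t/2 (q(t) = 3*((t² + (7 + 17)*t) + t)/2 = 3*((t² + 24*t) + t)/2 = 3*(t² + 25*t)/2 = 3*t²/2 + 75*t/2)
D(308)/L(396, 310) + q(-117)/(-189242) = (308*(-517 + 308))/310 + ((3/2)*(-117)*(25 - 117))/(-189242) = (308*(-209))*(1/310) + ((3/2)*(-117)*(-92))*(-1/189242) = -64372*1/310 + 16146*(-1/189242) = -32186/155 - 8073/94621 = -3046722821/14666255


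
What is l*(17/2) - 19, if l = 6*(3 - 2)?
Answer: 32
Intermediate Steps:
l = 6 (l = 6*1 = 6)
l*(17/2) - 19 = 6*(17/2) - 19 = 51 - 19 = 32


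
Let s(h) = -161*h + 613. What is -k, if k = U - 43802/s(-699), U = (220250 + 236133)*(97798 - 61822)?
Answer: -928911998075507/56576 ≈ -1.6419e+10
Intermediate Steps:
U = 16418834808 (U = 456383*35976 = 16418834808)
s(h) = 613 - 161*h
k = 928911998075507/56576 (k = 16418834808 - 43802/(613 - 161*(-699)) = 16418834808 - 43802/(613 + 112539) = 16418834808 - 43802/113152 = 16418834808 - 43802*1/113152 = 16418834808 - 21901/56576 = 928911998075507/56576 ≈ 1.6419e+10)
-k = -1*928911998075507/56576 = -928911998075507/56576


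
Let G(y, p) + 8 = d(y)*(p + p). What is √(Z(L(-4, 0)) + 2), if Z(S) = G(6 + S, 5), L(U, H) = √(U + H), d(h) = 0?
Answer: I*√6 ≈ 2.4495*I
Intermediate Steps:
G(y, p) = -8 (G(y, p) = -8 + 0*(p + p) = -8 + 0*(2*p) = -8 + 0 = -8)
L(U, H) = √(H + U)
Z(S) = -8
√(Z(L(-4, 0)) + 2) = √(-8 + 2) = √(-6) = I*√6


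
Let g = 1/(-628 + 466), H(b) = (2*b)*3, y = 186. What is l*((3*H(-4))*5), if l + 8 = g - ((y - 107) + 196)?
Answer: 916940/9 ≈ 1.0188e+5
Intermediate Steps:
H(b) = 6*b
g = -1/162 (g = 1/(-162) = -1/162 ≈ -0.0061728)
l = -45847/162 (l = -8 + (-1/162 - ((186 - 107) + 196)) = -8 + (-1/162 - (79 + 196)) = -8 + (-1/162 - 1*275) = -8 + (-1/162 - 275) = -8 - 44551/162 = -45847/162 ≈ -283.01)
l*((3*H(-4))*5) = -45847*3*(6*(-4))*5/162 = -45847*3*(-24)*5/162 = -(-183388)*5/9 = -45847/162*(-360) = 916940/9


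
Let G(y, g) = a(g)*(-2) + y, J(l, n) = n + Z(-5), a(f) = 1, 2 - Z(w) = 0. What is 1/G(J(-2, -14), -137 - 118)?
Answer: -1/14 ≈ -0.071429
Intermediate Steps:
Z(w) = 2 (Z(w) = 2 - 1*0 = 2 + 0 = 2)
J(l, n) = 2 + n (J(l, n) = n + 2 = 2 + n)
G(y, g) = -2 + y (G(y, g) = 1*(-2) + y = -2 + y)
1/G(J(-2, -14), -137 - 118) = 1/(-2 + (2 - 14)) = 1/(-2 - 12) = 1/(-14) = -1/14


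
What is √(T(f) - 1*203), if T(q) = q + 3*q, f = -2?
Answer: I*√211 ≈ 14.526*I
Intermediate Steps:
T(q) = 4*q
√(T(f) - 1*203) = √(4*(-2) - 1*203) = √(-8 - 203) = √(-211) = I*√211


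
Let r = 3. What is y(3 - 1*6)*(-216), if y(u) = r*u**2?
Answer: -5832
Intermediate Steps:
y(u) = 3*u**2
y(3 - 1*6)*(-216) = (3*(3 - 1*6)**2)*(-216) = (3*(3 - 6)**2)*(-216) = (3*(-3)**2)*(-216) = (3*9)*(-216) = 27*(-216) = -5832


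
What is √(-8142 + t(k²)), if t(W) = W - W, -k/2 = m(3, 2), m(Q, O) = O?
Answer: I*√8142 ≈ 90.233*I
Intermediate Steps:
k = -4 (k = -2*2 = -4)
t(W) = 0
√(-8142 + t(k²)) = √(-8142 + 0) = √(-8142) = I*√8142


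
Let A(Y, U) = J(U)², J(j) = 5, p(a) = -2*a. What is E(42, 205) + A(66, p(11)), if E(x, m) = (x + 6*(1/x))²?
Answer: 88250/49 ≈ 1801.0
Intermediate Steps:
A(Y, U) = 25 (A(Y, U) = 5² = 25)
E(x, m) = (x + 6/x)²
E(42, 205) + A(66, p(11)) = (6 + 42²)²/42² + 25 = (6 + 1764)²/1764 + 25 = (1/1764)*1770² + 25 = (1/1764)*3132900 + 25 = 87025/49 + 25 = 88250/49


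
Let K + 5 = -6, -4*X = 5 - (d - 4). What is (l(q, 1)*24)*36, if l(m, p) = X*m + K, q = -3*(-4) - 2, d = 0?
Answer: -28944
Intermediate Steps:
q = 10 (q = 12 - 2 = 10)
X = -9/4 (X = -(5 - (0 - 4))/4 = -(5 - 1*(-4))/4 = -(5 + 4)/4 = -¼*9 = -9/4 ≈ -2.2500)
K = -11 (K = -5 - 6 = -11)
l(m, p) = -11 - 9*m/4 (l(m, p) = -9*m/4 - 11 = -11 - 9*m/4)
(l(q, 1)*24)*36 = ((-11 - 9/4*10)*24)*36 = ((-11 - 45/2)*24)*36 = -67/2*24*36 = -804*36 = -28944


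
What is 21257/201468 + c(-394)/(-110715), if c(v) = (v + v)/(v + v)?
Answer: 261474143/2478392180 ≈ 0.10550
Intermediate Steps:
c(v) = 1 (c(v) = (2*v)/((2*v)) = (2*v)*(1/(2*v)) = 1)
21257/201468 + c(-394)/(-110715) = 21257/201468 + 1/(-110715) = 21257*(1/201468) + 1*(-1/110715) = 21257/201468 - 1/110715 = 261474143/2478392180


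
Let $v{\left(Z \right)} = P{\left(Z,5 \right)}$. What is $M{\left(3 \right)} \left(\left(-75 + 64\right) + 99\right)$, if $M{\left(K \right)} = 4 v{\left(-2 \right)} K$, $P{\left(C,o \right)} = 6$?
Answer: $6336$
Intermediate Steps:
$v{\left(Z \right)} = 6$
$M{\left(K \right)} = 24 K$ ($M{\left(K \right)} = 4 \cdot 6 K = 24 K$)
$M{\left(3 \right)} \left(\left(-75 + 64\right) + 99\right) = 24 \cdot 3 \left(\left(-75 + 64\right) + 99\right) = 72 \left(-11 + 99\right) = 72 \cdot 88 = 6336$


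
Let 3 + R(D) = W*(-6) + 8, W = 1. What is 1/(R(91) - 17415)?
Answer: -1/17416 ≈ -5.7418e-5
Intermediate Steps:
R(D) = -1 (R(D) = -3 + (1*(-6) + 8) = -3 + (-6 + 8) = -3 + 2 = -1)
1/(R(91) - 17415) = 1/(-1 - 17415) = 1/(-17416) = -1/17416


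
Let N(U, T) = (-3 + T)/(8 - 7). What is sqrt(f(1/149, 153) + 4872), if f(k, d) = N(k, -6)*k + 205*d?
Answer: 2*sqrt(201124074)/149 ≈ 190.36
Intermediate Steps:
N(U, T) = -3 + T (N(U, T) = (-3 + T)/1 = (-3 + T)*1 = -3 + T)
f(k, d) = -9*k + 205*d (f(k, d) = (-3 - 6)*k + 205*d = -9*k + 205*d)
sqrt(f(1/149, 153) + 4872) = sqrt((-9/149 + 205*153) + 4872) = sqrt((-9*1/149 + 31365) + 4872) = sqrt((-9/149 + 31365) + 4872) = sqrt(4673376/149 + 4872) = sqrt(5399304/149) = 2*sqrt(201124074)/149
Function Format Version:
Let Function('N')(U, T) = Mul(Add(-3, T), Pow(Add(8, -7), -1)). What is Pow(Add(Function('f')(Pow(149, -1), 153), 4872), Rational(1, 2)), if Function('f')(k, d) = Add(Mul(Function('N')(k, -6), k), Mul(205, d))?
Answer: Mul(Rational(2, 149), Pow(201124074, Rational(1, 2))) ≈ 190.36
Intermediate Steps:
Function('N')(U, T) = Add(-3, T) (Function('N')(U, T) = Mul(Add(-3, T), Pow(1, -1)) = Mul(Add(-3, T), 1) = Add(-3, T))
Function('f')(k, d) = Add(Mul(-9, k), Mul(205, d)) (Function('f')(k, d) = Add(Mul(Add(-3, -6), k), Mul(205, d)) = Add(Mul(-9, k), Mul(205, d)))
Pow(Add(Function('f')(Pow(149, -1), 153), 4872), Rational(1, 2)) = Pow(Add(Add(Mul(-9, Pow(149, -1)), Mul(205, 153)), 4872), Rational(1, 2)) = Pow(Add(Add(Mul(-9, Rational(1, 149)), 31365), 4872), Rational(1, 2)) = Pow(Add(Add(Rational(-9, 149), 31365), 4872), Rational(1, 2)) = Pow(Add(Rational(4673376, 149), 4872), Rational(1, 2)) = Pow(Rational(5399304, 149), Rational(1, 2)) = Mul(Rational(2, 149), Pow(201124074, Rational(1, 2)))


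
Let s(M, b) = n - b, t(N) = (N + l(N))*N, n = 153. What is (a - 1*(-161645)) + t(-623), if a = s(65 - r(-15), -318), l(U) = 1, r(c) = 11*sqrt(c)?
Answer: 549622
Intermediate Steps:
t(N) = N*(1 + N) (t(N) = (N + 1)*N = (1 + N)*N = N*(1 + N))
s(M, b) = 153 - b
a = 471 (a = 153 - 1*(-318) = 153 + 318 = 471)
(a - 1*(-161645)) + t(-623) = (471 - 1*(-161645)) - 623*(1 - 623) = (471 + 161645) - 623*(-622) = 162116 + 387506 = 549622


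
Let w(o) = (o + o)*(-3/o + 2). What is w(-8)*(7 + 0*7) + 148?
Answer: -118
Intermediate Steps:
w(o) = 2*o*(2 - 3/o) (w(o) = (2*o)*(2 - 3/o) = 2*o*(2 - 3/o))
w(-8)*(7 + 0*7) + 148 = (-6 + 4*(-8))*(7 + 0*7) + 148 = (-6 - 32)*(7 + 0) + 148 = -38*7 + 148 = -266 + 148 = -118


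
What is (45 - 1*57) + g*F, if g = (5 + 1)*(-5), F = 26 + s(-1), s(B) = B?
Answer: -762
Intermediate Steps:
F = 25 (F = 26 - 1 = 25)
g = -30 (g = 6*(-5) = -30)
(45 - 1*57) + g*F = (45 - 1*57) - 30*25 = (45 - 57) - 750 = -12 - 750 = -762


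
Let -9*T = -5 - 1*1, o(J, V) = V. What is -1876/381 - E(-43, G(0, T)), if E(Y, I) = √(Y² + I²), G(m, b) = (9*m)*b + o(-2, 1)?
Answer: -1876/381 - 5*√74 ≈ -47.935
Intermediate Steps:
T = ⅔ (T = -(-5 - 1*1)/9 = -(-5 - 1)/9 = -⅑*(-6) = ⅔ ≈ 0.66667)
G(m, b) = 1 + 9*b*m (G(m, b) = (9*m)*b + 1 = 9*b*m + 1 = 1 + 9*b*m)
E(Y, I) = √(I² + Y²)
-1876/381 - E(-43, G(0, T)) = -1876/381 - √((1 + 9*(⅔)*0)² + (-43)²) = -1876*1/381 - √((1 + 0)² + 1849) = -1876/381 - √(1² + 1849) = -1876/381 - √(1 + 1849) = -1876/381 - √1850 = -1876/381 - 5*√74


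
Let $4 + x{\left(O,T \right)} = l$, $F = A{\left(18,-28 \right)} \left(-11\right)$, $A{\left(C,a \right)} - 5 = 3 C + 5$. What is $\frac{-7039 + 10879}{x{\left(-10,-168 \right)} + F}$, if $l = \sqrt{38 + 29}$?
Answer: $- \frac{2718720}{501197} - \frac{3840 \sqrt{67}}{501197} \approx -5.4872$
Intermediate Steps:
$A{\left(C,a \right)} = 10 + 3 C$ ($A{\left(C,a \right)} = 5 + \left(3 C + 5\right) = 5 + \left(5 + 3 C\right) = 10 + 3 C$)
$F = -704$ ($F = \left(10 + 3 \cdot 18\right) \left(-11\right) = \left(10 + 54\right) \left(-11\right) = 64 \left(-11\right) = -704$)
$l = \sqrt{67} \approx 8.1853$
$x{\left(O,T \right)} = -4 + \sqrt{67}$
$\frac{-7039 + 10879}{x{\left(-10,-168 \right)} + F} = \frac{-7039 + 10879}{\left(-4 + \sqrt{67}\right) - 704} = \frac{3840}{-708 + \sqrt{67}}$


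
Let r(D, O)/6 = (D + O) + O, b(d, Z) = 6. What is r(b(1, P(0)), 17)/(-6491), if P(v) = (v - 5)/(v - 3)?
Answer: -240/6491 ≈ -0.036974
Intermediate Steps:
P(v) = (-5 + v)/(-3 + v)
r(D, O) = 6*D + 12*O (r(D, O) = 6*((D + O) + O) = 6*(D + 2*O) = 6*D + 12*O)
r(b(1, P(0)), 17)/(-6491) = (6*6 + 12*17)/(-6491) = (36 + 204)*(-1/6491) = 240*(-1/6491) = -240/6491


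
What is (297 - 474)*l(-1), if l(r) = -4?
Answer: 708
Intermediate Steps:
(297 - 474)*l(-1) = (297 - 474)*(-4) = -177*(-4) = 708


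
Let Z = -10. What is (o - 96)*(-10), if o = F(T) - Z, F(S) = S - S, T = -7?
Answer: 860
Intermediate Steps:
F(S) = 0
o = 10 (o = 0 - 1*(-10) = 0 + 10 = 10)
(o - 96)*(-10) = (10 - 96)*(-10) = -86*(-10) = 860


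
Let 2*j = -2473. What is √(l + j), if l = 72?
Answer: I*√4658/2 ≈ 34.125*I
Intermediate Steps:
j = -2473/2 (j = (½)*(-2473) = -2473/2 ≈ -1236.5)
√(l + j) = √(72 - 2473/2) = √(-2329/2) = I*√4658/2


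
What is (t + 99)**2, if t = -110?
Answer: 121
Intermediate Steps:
(t + 99)**2 = (-110 + 99)**2 = (-11)**2 = 121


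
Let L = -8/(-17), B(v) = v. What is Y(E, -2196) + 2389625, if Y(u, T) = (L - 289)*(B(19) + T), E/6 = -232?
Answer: 51301810/17 ≈ 3.0178e+6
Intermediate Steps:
E = -1392 (E = 6*(-232) = -1392)
L = 8/17 (L = -1/17*(-8) = 8/17 ≈ 0.47059)
Y(u, T) = -93195/17 - 4905*T/17 (Y(u, T) = (8/17 - 289)*(19 + T) = -4905*(19 + T)/17 = -93195/17 - 4905*T/17)
Y(E, -2196) + 2389625 = (-93195/17 - 4905/17*(-2196)) + 2389625 = (-93195/17 + 10771380/17) + 2389625 = 10678185/17 + 2389625 = 51301810/17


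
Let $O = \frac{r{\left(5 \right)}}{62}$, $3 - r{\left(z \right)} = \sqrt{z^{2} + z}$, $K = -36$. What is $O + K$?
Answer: $- \frac{2229}{62} - \frac{\sqrt{30}}{62} \approx -36.04$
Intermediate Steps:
$r{\left(z \right)} = 3 - \sqrt{z + z^{2}}$ ($r{\left(z \right)} = 3 - \sqrt{z^{2} + z} = 3 - \sqrt{z + z^{2}}$)
$O = \frac{3}{62} - \frac{\sqrt{30}}{62}$ ($O = \frac{3 - \sqrt{5 \left(1 + 5\right)}}{62} = \left(3 - \sqrt{5 \cdot 6}\right) \frac{1}{62} = \left(3 - \sqrt{30}\right) \frac{1}{62} = \frac{3}{62} - \frac{\sqrt{30}}{62} \approx -0.039955$)
$O + K = \left(\frac{3}{62} - \frac{\sqrt{30}}{62}\right) - 36 = - \frac{2229}{62} - \frac{\sqrt{30}}{62}$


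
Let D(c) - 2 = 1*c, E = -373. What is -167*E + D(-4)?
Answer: 62289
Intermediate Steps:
D(c) = 2 + c (D(c) = 2 + 1*c = 2 + c)
-167*E + D(-4) = -167*(-373) + (2 - 4) = 62291 - 2 = 62289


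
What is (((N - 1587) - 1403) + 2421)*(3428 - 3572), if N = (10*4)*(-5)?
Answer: 110736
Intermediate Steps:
N = -200 (N = 40*(-5) = -200)
(((N - 1587) - 1403) + 2421)*(3428 - 3572) = (((-200 - 1587) - 1403) + 2421)*(3428 - 3572) = ((-1787 - 1403) + 2421)*(-144) = (-3190 + 2421)*(-144) = -769*(-144) = 110736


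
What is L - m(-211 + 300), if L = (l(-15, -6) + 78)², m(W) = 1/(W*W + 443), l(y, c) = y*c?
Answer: 236065535/8364 ≈ 28224.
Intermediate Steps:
l(y, c) = c*y
m(W) = 1/(443 + W²) (m(W) = 1/(W² + 443) = 1/(443 + W²))
L = 28224 (L = (-6*(-15) + 78)² = (90 + 78)² = 168² = 28224)
L - m(-211 + 300) = 28224 - 1/(443 + (-211 + 300)²) = 28224 - 1/(443 + 89²) = 28224 - 1/(443 + 7921) = 28224 - 1/8364 = 236065535/8364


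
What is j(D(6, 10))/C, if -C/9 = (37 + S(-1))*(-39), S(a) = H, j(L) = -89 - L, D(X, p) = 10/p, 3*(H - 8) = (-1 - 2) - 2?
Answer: -1/169 ≈ -0.0059172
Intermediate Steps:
H = 19/3 (H = 8 + ((-1 - 2) - 2)/3 = 8 + (-3 - 2)/3 = 8 + (1/3)*(-5) = 8 - 5/3 = 19/3 ≈ 6.3333)
S(a) = 19/3
C = 15210 (C = -9*(37 + 19/3)*(-39) = -390*(-39) = -9*(-1690) = 15210)
j(D(6, 10))/C = (-89 - 10/10)/15210 = (-89 - 10/10)*(1/15210) = (-89 - 1*1)*(1/15210) = (-89 - 1)*(1/15210) = -90*1/15210 = -1/169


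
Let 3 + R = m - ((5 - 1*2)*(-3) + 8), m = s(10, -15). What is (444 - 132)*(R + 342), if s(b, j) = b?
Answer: 109200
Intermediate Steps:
m = 10
R = 8 (R = -3 + (10 - ((5 - 1*2)*(-3) + 8)) = -3 + (10 - ((5 - 2)*(-3) + 8)) = -3 + (10 - (3*(-3) + 8)) = -3 + (10 - (-9 + 8)) = -3 + (10 - 1*(-1)) = -3 + (10 + 1) = -3 + 11 = 8)
(444 - 132)*(R + 342) = (444 - 132)*(8 + 342) = 312*350 = 109200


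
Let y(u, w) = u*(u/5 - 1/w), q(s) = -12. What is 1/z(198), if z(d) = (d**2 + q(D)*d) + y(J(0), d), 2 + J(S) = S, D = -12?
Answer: 495/18230261 ≈ 2.7153e-5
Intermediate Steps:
J(S) = -2 + S
y(u, w) = u*(-1/w + u/5) (y(u, w) = u*(u*(1/5) - 1/w) = u*(u/5 - 1/w) = u*(-1/w + u/5))
z(d) = 4/5 + d**2 - 12*d + 2/d (z(d) = (d**2 - 12*d) + ((-2 + 0)**2/5 - (-2 + 0)/d) = (d**2 - 12*d) + ((1/5)*(-2)**2 - 1*(-2)/d) = (d**2 - 12*d) + ((1/5)*4 + 2/d) = (d**2 - 12*d) + (4/5 + 2/d) = 4/5 + d**2 - 12*d + 2/d)
1/z(198) = 1/(4/5 + 198**2 - 12*198 + 2/198) = 1/(4/5 + 39204 - 2376 + 2*(1/198)) = 1/(4/5 + 39204 - 2376 + 1/99) = 1/(18230261/495) = 495/18230261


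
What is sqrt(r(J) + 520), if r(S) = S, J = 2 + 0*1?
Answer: 3*sqrt(58) ≈ 22.847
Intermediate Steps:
J = 2 (J = 2 + 0 = 2)
sqrt(r(J) + 520) = sqrt(2 + 520) = sqrt(522) = 3*sqrt(58)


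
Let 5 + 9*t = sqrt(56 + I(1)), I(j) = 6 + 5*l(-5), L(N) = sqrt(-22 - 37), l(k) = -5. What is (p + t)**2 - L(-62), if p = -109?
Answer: (986 - sqrt(37))**2/81 - I*sqrt(59) ≈ 11855.0 - 7.6811*I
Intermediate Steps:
L(N) = I*sqrt(59) (L(N) = sqrt(-59) = I*sqrt(59))
I(j) = -19 (I(j) = 6 + 5*(-5) = 6 - 25 = -19)
t = -5/9 + sqrt(37)/9 (t = -5/9 + sqrt(56 - 19)/9 = -5/9 + sqrt(37)/9 ≈ 0.12031)
(p + t)**2 - L(-62) = (-109 + (-5/9 + sqrt(37)/9))**2 - I*sqrt(59) = (-986/9 + sqrt(37)/9)**2 - I*sqrt(59)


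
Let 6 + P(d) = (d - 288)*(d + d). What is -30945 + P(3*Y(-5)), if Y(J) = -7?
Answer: -17973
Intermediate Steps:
P(d) = -6 + 2*d*(-288 + d) (P(d) = -6 + (d - 288)*(d + d) = -6 + (-288 + d)*(2*d) = -6 + 2*d*(-288 + d))
-30945 + P(3*Y(-5)) = -30945 + (-6 - 1728*(-7) + 2*(3*(-7))**2) = -30945 + (-6 - 576*(-21) + 2*(-21)**2) = -30945 + (-6 + 12096 + 2*441) = -30945 + (-6 + 12096 + 882) = -30945 + 12972 = -17973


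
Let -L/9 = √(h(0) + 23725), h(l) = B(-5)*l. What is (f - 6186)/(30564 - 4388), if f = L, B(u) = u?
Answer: -3093/13088 - 45*√949/26176 ≈ -0.28928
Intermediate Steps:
h(l) = -5*l
L = -45*√949 (L = -9*√(-5*0 + 23725) = -9*√(0 + 23725) = -45*√949 ≈ -1386.3)
f = -45*√949 ≈ -1386.3
(f - 6186)/(30564 - 4388) = (-45*√949 - 6186)/(30564 - 4388) = (-6186 - 45*√949)/26176 = (-6186 - 45*√949)*(1/26176) = -3093/13088 - 45*√949/26176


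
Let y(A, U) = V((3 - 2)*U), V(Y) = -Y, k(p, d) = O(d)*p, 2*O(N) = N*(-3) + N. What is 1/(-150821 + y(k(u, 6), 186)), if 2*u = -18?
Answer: -1/151007 ≈ -6.6222e-6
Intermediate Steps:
u = -9 (u = (½)*(-18) = -9)
O(N) = -N (O(N) = (N*(-3) + N)/2 = (-3*N + N)/2 = (-2*N)/2 = -N)
k(p, d) = -d*p (k(p, d) = (-d)*p = -d*p)
y(A, U) = -U (y(A, U) = -(3 - 2)*U = -U)
1/(-150821 + y(k(u, 6), 186)) = 1/(-150821 - 1*186) = 1/(-150821 - 186) = 1/(-151007) = -1/151007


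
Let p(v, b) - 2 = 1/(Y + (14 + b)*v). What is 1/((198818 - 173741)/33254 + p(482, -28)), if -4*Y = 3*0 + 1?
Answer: 69048094/190155453 ≈ 0.36311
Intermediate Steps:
Y = -1/4 (Y = -(3*0 + 1)/4 = -(0 + 1)/4 = -1/4*1 = -1/4 ≈ -0.25000)
p(v, b) = 2 + 1/(-1/4 + v*(14 + b)) (p(v, b) = 2 + 1/(-1/4 + (14 + b)*v) = 2 + 1/(-1/4 + v*(14 + b)))
1/((198818 - 173741)/33254 + p(482, -28)) = 1/((198818 - 173741)/33254 + 2*(1 + 56*482 + 4*(-28)*482)/(-1 + 56*482 + 4*(-28)*482)) = 1/(25077*(1/33254) + 2*(1 + 26992 - 53984)/(-1 + 26992 - 53984)) = 1/(1929/2558 + 2*(-26991)/(-26993)) = 1/(1929/2558 + 2*(-1/26993)*(-26991)) = 1/(1929/2558 + 53982/26993) = 1/(190155453/69048094) = 69048094/190155453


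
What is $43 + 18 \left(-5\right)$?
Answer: $-47$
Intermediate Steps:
$43 + 18 \left(-5\right) = 43 - 90 = -47$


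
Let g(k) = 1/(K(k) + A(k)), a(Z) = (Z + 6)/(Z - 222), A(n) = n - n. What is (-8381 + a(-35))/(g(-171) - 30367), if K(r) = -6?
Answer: 12923328/46826171 ≈ 0.27599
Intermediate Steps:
A(n) = 0
a(Z) = (6 + Z)/(-222 + Z)
g(k) = -⅙ (g(k) = 1/(-6 + 0) = 1/(-6) = -⅙)
(-8381 + a(-35))/(g(-171) - 30367) = (-8381 + (6 - 35)/(-222 - 35))/(-⅙ - 30367) = (-8381 - 29/(-257))/(-182203/6) = (-8381 - 1/257*(-29))*(-6/182203) = (-8381 + 29/257)*(-6/182203) = -2153888/257*(-6/182203) = 12923328/46826171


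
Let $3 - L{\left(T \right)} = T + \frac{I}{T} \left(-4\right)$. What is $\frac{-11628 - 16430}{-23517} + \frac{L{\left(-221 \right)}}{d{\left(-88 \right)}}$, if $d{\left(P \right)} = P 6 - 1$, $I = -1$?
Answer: $\frac{162765622}{211488381} \approx 0.76962$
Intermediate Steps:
$d{\left(P \right)} = -1 + 6 P$ ($d{\left(P \right)} = 6 P - 1 = -1 + 6 P$)
$L{\left(T \right)} = 3 - T - \frac{4}{T}$ ($L{\left(T \right)} = 3 - \left(T + - \frac{1}{T} \left(-4\right)\right) = 3 - \left(T + \frac{4}{T}\right) = 3 - T - \frac{4}{T}$)
$\frac{-11628 - 16430}{-23517} + \frac{L{\left(-221 \right)}}{d{\left(-88 \right)}} = \frac{-11628 - 16430}{-23517} + \frac{3 - -221 - \frac{4}{-221}}{-1 + 6 \left(-88\right)} = \left(-11628 - 16430\right) \left(- \frac{1}{23517}\right) + \frac{3 + 221 - - \frac{4}{221}}{-1 - 528} = \left(-28058\right) \left(- \frac{1}{23517}\right) + \frac{3 + 221 + \frac{4}{221}}{-529} = \frac{28058}{23517} + \frac{49508}{221} \left(- \frac{1}{529}\right) = \frac{28058}{23517} - \frac{49508}{116909} = \frac{162765622}{211488381}$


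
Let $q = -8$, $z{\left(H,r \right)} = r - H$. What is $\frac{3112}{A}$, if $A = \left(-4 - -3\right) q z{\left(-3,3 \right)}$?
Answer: $\frac{389}{6} \approx 64.833$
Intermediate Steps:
$A = 48$ ($A = \left(-4 - -3\right) \left(-8\right) \left(3 - -3\right) = \left(-4 + 3\right) \left(-8\right) \left(3 + 3\right) = \left(-1\right) \left(-8\right) 6 = 8 \cdot 6 = 48$)
$\frac{3112}{A} = \frac{3112}{48} = 3112 \cdot \frac{1}{48} = \frac{389}{6}$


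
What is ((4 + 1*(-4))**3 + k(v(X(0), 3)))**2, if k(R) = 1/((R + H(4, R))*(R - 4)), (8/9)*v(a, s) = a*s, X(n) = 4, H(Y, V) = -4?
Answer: 16/130321 ≈ 0.00012277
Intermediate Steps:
v(a, s) = 9*a*s/8 (v(a, s) = 9*(a*s)/8 = 9*a*s/8)
k(R) = (-4 + R)**(-2) (k(R) = 1/((R - 4)*(R - 4)) = 1/((-4 + R)*(-4 + R)) = 1/((-4 + R)**2) = (-4 + R)**(-2))
((4 + 1*(-4))**3 + k(v(X(0), 3)))**2 = ((4 + 1*(-4))**3 + 1/(16 + ((9/8)*4*3)**2 - 9*4*3))**2 = ((4 - 4)**3 + 1/(16 + (27/2)**2 - 8*27/2))**2 = (0**3 + 1/(16 + 729/4 - 108))**2 = (0 + 1/(361/4))**2 = (0 + 4/361)**2 = (4/361)**2 = 16/130321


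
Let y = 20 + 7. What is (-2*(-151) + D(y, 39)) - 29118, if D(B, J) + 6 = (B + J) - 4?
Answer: -28760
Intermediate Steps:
y = 27
D(B, J) = -10 + B + J (D(B, J) = -6 + ((B + J) - 4) = -6 + (-4 + B + J) = -10 + B + J)
(-2*(-151) + D(y, 39)) - 29118 = (-2*(-151) + (-10 + 27 + 39)) - 29118 = (302 + 56) - 29118 = 358 - 29118 = -28760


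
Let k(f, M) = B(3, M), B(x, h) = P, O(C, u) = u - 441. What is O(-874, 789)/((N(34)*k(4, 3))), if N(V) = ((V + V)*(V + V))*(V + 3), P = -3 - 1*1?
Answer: -87/171088 ≈ -0.00050851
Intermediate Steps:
P = -4 (P = -3 - 1 = -4)
O(C, u) = -441 + u
B(x, h) = -4
k(f, M) = -4
N(V) = 4*V²*(3 + V) (N(V) = ((2*V)*(2*V))*(3 + V) = (4*V²)*(3 + V) = 4*V²*(3 + V))
O(-874, 789)/((N(34)*k(4, 3))) = (-441 + 789)/(((4*34²*(3 + 34))*(-4))) = 348/(((4*1156*37)*(-4))) = 348/((171088*(-4))) = 348/(-684352) = 348*(-1/684352) = -87/171088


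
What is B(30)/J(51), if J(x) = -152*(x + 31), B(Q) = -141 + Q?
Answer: 111/12464 ≈ 0.0089056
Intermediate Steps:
J(x) = -4712 - 152*x (J(x) = -152*(31 + x) = -4712 - 152*x)
B(30)/J(51) = (-141 + 30)/(-4712 - 152*51) = -111/(-4712 - 7752) = -111/(-12464) = -111*(-1/12464) = 111/12464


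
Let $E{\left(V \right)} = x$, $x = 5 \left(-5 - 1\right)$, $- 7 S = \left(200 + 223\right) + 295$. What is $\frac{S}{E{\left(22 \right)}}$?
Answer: $\frac{359}{105} \approx 3.419$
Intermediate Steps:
$S = - \frac{718}{7}$ ($S = - \frac{\left(200 + 223\right) + 295}{7} = - \frac{423 + 295}{7} = \left(- \frac{1}{7}\right) 718 = - \frac{718}{7} \approx -102.57$)
$x = -30$ ($x = 5 \left(-6\right) = -30$)
$E{\left(V \right)} = -30$
$\frac{S}{E{\left(22 \right)}} = - \frac{718}{7 \left(-30\right)} = \left(- \frac{718}{7}\right) \left(- \frac{1}{30}\right) = \frac{359}{105}$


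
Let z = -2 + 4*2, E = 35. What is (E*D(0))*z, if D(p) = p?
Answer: 0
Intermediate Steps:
z = 6 (z = -2 + 8 = 6)
(E*D(0))*z = (35*0)*6 = 0*6 = 0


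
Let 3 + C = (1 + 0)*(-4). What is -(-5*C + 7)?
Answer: -42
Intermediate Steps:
C = -7 (C = -3 + (1 + 0)*(-4) = -3 + 1*(-4) = -3 - 4 = -7)
-(-5*C + 7) = -(-5*(-7) + 7) = -(35 + 7) = -1*42 = -42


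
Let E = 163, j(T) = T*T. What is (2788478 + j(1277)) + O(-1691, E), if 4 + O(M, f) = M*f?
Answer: 4143570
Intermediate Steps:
j(T) = T**2
O(M, f) = -4 + M*f
(2788478 + j(1277)) + O(-1691, E) = (2788478 + 1277**2) + (-4 - 1691*163) = (2788478 + 1630729) + (-4 - 275633) = 4419207 - 275637 = 4143570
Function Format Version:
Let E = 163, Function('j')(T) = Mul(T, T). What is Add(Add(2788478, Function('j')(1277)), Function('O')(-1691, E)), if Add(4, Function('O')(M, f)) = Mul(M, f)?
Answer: 4143570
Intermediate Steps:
Function('j')(T) = Pow(T, 2)
Function('O')(M, f) = Add(-4, Mul(M, f))
Add(Add(2788478, Function('j')(1277)), Function('O')(-1691, E)) = Add(Add(2788478, Pow(1277, 2)), Add(-4, Mul(-1691, 163))) = Add(Add(2788478, 1630729), Add(-4, -275633)) = Add(4419207, -275637) = 4143570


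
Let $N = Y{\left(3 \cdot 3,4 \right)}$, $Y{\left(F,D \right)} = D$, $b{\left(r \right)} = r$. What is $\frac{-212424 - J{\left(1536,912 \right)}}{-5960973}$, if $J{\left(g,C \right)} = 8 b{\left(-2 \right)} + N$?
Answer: $\frac{70804}{1986991} \approx 0.035634$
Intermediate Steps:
$N = 4$
$J{\left(g,C \right)} = -12$ ($J{\left(g,C \right)} = 8 \left(-2\right) + 4 = -16 + 4 = -12$)
$\frac{-212424 - J{\left(1536,912 \right)}}{-5960973} = \frac{-212424 - -12}{-5960973} = \left(-212424 + 12\right) \left(- \frac{1}{5960973}\right) = \left(-212412\right) \left(- \frac{1}{5960973}\right) = \frac{70804}{1986991}$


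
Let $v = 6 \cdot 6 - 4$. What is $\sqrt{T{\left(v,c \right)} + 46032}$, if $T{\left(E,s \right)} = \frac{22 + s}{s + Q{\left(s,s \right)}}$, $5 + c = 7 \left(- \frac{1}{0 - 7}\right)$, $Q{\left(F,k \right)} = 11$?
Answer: $\frac{\sqrt{2255694}}{7} \approx 214.56$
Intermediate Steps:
$c = -4$ ($c = -5 + 7 \left(- \frac{1}{0 - 7}\right) = -5 + 7 \left(- \frac{1}{-7}\right) = -5 + 7 \left(\left(-1\right) \left(- \frac{1}{7}\right)\right) = -5 + 7 \cdot \frac{1}{7} = -5 + 1 = -4$)
$v = 32$ ($v = 36 - 4 = 32$)
$T{\left(E,s \right)} = \frac{22 + s}{11 + s}$ ($T{\left(E,s \right)} = \frac{22 + s}{s + 11} = \frac{22 + s}{11 + s}$)
$\sqrt{T{\left(v,c \right)} + 46032} = \sqrt{\frac{22 - 4}{11 - 4} + 46032} = \sqrt{\frac{1}{7} \cdot 18 + 46032} = \sqrt{\frac{18}{7} + 46032} = \sqrt{\frac{322242}{7}} = \frac{\sqrt{2255694}}{7}$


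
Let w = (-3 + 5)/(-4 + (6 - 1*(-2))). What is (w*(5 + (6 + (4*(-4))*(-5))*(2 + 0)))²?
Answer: 31329/4 ≈ 7832.3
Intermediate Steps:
w = ½ (w = 2/(-4 + (6 + 2)) = 2/(-4 + 8) = 2/4 = 2*(¼) = ½ ≈ 0.50000)
(w*(5 + (6 + (4*(-4))*(-5))*(2 + 0)))² = ((5 + (6 + (4*(-4))*(-5))*(2 + 0))/2)² = ((5 + (6 - 16*(-5))*2)/2)² = ((5 + (6 + 80)*2)/2)² = ((5 + 86*2)/2)² = ((5 + 172)/2)² = ((½)*177)² = (177/2)² = 31329/4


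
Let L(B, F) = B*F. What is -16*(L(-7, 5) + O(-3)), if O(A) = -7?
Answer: 672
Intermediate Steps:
-16*(L(-7, 5) + O(-3)) = -16*(-7*5 - 7) = -16*(-35 - 7) = -16*(-42) = 672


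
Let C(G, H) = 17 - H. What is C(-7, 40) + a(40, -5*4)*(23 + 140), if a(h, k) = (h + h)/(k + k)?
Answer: -349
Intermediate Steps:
a(h, k) = h/k (a(h, k) = (2*h)/((2*k)) = (2*h)*(1/(2*k)) = h/k)
C(-7, 40) + a(40, -5*4)*(23 + 140) = (17 - 1*40) + (40/((-5*4)))*(23 + 140) = (17 - 40) + (40/(-20))*163 = -23 + (40*(-1/20))*163 = -23 - 2*163 = -23 - 326 = -349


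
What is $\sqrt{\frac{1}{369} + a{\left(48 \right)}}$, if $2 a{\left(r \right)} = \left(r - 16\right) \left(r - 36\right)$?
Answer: $\frac{\sqrt{2904809}}{123} \approx 13.857$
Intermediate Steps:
$a{\left(r \right)} = \frac{\left(-36 + r\right) \left(-16 + r\right)}{2}$ ($a{\left(r \right)} = \frac{\left(r - 16\right) \left(r - 36\right)}{2} = \frac{\left(-16 + r\right) \left(-36 + r\right)}{2} = \frac{\left(-36 + r\right) \left(-16 + r\right)}{2}$)
$\sqrt{\frac{1}{369} + a{\left(48 \right)}} = \sqrt{\frac{1}{369} + \left(288 + \frac{48^{2}}{2} - 1248\right)} = \sqrt{\frac{1}{369} + \left(288 + \frac{1}{2} \cdot 2304 - 1248\right)} = \sqrt{\frac{1}{369} + \left(288 + 1152 - 1248\right)} = \sqrt{\frac{1}{369} + 192} = \sqrt{\frac{70849}{369}} = \frac{\sqrt{2904809}}{123}$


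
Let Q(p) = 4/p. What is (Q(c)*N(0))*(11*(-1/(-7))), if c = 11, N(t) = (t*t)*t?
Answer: 0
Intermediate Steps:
N(t) = t³ (N(t) = t²*t = t³)
(Q(c)*N(0))*(11*(-1/(-7))) = ((4/11)*0³)*(11*(-1/(-7))) = ((4*(1/11))*0)*(11*(-1*(-⅐))) = ((4/11)*0)*(11*(⅐)) = 0*(11/7) = 0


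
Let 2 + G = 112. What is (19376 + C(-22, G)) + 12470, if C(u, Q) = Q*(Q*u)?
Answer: -234354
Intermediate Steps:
G = 110 (G = -2 + 112 = 110)
C(u, Q) = u*Q²
(19376 + C(-22, G)) + 12470 = (19376 - 22*110²) + 12470 = (19376 - 22*12100) + 12470 = (19376 - 266200) + 12470 = -246824 + 12470 = -234354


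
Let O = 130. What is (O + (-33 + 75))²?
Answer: 29584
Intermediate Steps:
(O + (-33 + 75))² = (130 + (-33 + 75))² = (130 + 42)² = 172² = 29584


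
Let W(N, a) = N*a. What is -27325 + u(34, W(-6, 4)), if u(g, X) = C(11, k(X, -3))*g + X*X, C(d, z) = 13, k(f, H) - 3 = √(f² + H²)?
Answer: -26307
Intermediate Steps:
k(f, H) = 3 + √(H² + f²) (k(f, H) = 3 + √(f² + H²) = 3 + √(H² + f²))
u(g, X) = X² + 13*g (u(g, X) = 13*g + X*X = 13*g + X² = X² + 13*g)
-27325 + u(34, W(-6, 4)) = -27325 + ((-6*4)² + 13*34) = -27325 + ((-24)² + 442) = -27325 + (576 + 442) = -27325 + 1018 = -26307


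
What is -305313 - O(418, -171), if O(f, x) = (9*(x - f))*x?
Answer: -1211784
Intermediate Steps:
O(f, x) = x*(-9*f + 9*x) (O(f, x) = (-9*f + 9*x)*x = x*(-9*f + 9*x))
-305313 - O(418, -171) = -305313 - 9*(-171)*(-171 - 1*418) = -305313 - 9*(-171)*(-171 - 418) = -305313 - 9*(-171)*(-589) = -305313 - 1*906471 = -305313 - 906471 = -1211784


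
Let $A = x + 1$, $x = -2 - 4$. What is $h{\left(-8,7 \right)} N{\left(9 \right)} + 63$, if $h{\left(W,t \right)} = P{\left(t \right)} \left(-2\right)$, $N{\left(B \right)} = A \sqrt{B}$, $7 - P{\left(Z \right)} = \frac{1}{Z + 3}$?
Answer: $270$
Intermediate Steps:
$P{\left(Z \right)} = 7 - \frac{1}{3 + Z}$ ($P{\left(Z \right)} = 7 - \frac{1}{Z + 3} = 7 - \frac{1}{3 + Z}$)
$x = -6$ ($x = -2 - 4 = -6$)
$A = -5$ ($A = -6 + 1 = -5$)
$N{\left(B \right)} = - 5 \sqrt{B}$
$h{\left(W,t \right)} = - \frac{2 \left(20 + 7 t\right)}{3 + t}$ ($h{\left(W,t \right)} = \frac{20 + 7 t}{3 + t} \left(-2\right) = - \frac{2 \left(20 + 7 t\right)}{3 + t}$)
$h{\left(-8,7 \right)} N{\left(9 \right)} + 63 = \frac{2 \left(-20 - 49\right)}{3 + 7} \left(- 5 \sqrt{9}\right) + 63 = \frac{2 \left(-20 - 49\right)}{10} \left(\left(-5\right) 3\right) + 63 = 2 \cdot \frac{1}{10} \left(-69\right) \left(-15\right) + 63 = \left(- \frac{69}{5}\right) \left(-15\right) + 63 = 207 + 63 = 270$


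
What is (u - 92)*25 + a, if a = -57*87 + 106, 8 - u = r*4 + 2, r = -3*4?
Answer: -5803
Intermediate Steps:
r = -12
u = 54 (u = 8 - (-12*4 + 2) = 8 - (-48 + 2) = 8 - 1*(-46) = 8 + 46 = 54)
a = -4853 (a = -4959 + 106 = -4853)
(u - 92)*25 + a = (54 - 92)*25 - 4853 = -38*25 - 4853 = -950 - 4853 = -5803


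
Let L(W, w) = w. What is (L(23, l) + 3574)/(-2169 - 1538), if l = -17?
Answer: -3557/3707 ≈ -0.95954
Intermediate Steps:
(L(23, l) + 3574)/(-2169 - 1538) = (-17 + 3574)/(-2169 - 1538) = 3557/(-3707) = 3557*(-1/3707) = -3557/3707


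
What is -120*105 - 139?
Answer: -12739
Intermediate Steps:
-120*105 - 139 = -12600 - 139 = -12739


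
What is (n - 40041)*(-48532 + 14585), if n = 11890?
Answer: 955641997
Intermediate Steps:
(n - 40041)*(-48532 + 14585) = (11890 - 40041)*(-48532 + 14585) = -28151*(-33947) = 955641997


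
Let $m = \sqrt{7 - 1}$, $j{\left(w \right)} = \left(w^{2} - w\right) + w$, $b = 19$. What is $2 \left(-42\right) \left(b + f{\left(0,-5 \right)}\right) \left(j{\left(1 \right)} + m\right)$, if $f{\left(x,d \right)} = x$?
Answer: $-1596 - 1596 \sqrt{6} \approx -5505.4$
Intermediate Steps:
$j{\left(w \right)} = w^{2}$
$m = \sqrt{6} \approx 2.4495$
$2 \left(-42\right) \left(b + f{\left(0,-5 \right)}\right) \left(j{\left(1 \right)} + m\right) = 2 \left(-42\right) \left(19 + 0\right) \left(1^{2} + \sqrt{6}\right) = - 84 \cdot 19 \left(1 + \sqrt{6}\right) = - 84 \left(19 + 19 \sqrt{6}\right) = -1596 - 1596 \sqrt{6}$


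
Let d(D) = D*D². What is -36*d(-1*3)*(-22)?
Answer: -21384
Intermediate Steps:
d(D) = D³
-36*d(-1*3)*(-22) = -36*(-1*3)³*(-22) = -36*(-3)³*(-22) = -36*(-27)*(-22) = 972*(-22) = -21384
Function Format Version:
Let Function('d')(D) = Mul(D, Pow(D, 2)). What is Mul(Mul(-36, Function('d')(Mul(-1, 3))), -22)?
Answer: -21384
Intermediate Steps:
Function('d')(D) = Pow(D, 3)
Mul(Mul(-36, Function('d')(Mul(-1, 3))), -22) = Mul(Mul(-36, Pow(Mul(-1, 3), 3)), -22) = Mul(Mul(-36, Pow(-3, 3)), -22) = Mul(Mul(-36, -27), -22) = Mul(972, -22) = -21384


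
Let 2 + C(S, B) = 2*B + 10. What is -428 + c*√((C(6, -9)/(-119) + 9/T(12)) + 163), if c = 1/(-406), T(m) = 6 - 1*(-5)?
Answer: -428 - √70210833/265727 ≈ -428.03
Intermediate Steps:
C(S, B) = 8 + 2*B (C(S, B) = -2 + (2*B + 10) = -2 + (10 + 2*B) = 8 + 2*B)
T(m) = 11 (T(m) = 6 + 5 = 11)
c = -1/406 ≈ -0.0024631
-428 + c*√((C(6, -9)/(-119) + 9/T(12)) + 163) = -428 - √(((8 + 2*(-9))/(-119) + 9/11) + 163)/406 = -428 - √(((8 - 18)*(-1/119) + 9*(1/11)) + 163)/406 = -428 - √((-10*(-1/119) + 9/11) + 163)/406 = -428 - √((10/119 + 9/11) + 163)/406 = -428 - √(1181/1309 + 163)/406 = -428 - √70210833/265727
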